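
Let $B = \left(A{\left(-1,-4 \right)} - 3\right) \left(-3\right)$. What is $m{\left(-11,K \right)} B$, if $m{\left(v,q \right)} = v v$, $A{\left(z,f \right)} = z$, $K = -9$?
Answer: $1452$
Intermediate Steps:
$m{\left(v,q \right)} = v^{2}$
$B = 12$ ($B = \left(-1 - 3\right) \left(-3\right) = \left(-4\right) \left(-3\right) = 12$)
$m{\left(-11,K \right)} B = \left(-11\right)^{2} \cdot 12 = 121 \cdot 12 = 1452$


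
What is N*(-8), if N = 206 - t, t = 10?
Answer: -1568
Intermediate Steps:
N = 196 (N = 206 - 1*10 = 206 - 10 = 196)
N*(-8) = 196*(-8) = -1568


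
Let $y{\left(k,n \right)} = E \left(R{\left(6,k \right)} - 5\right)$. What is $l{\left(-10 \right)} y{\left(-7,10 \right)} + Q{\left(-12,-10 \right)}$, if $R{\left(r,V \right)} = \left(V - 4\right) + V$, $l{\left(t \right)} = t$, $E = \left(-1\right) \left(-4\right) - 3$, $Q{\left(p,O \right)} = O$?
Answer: $220$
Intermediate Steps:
$E = 1$ ($E = 4 - 3 = 1$)
$R{\left(r,V \right)} = -4 + 2 V$ ($R{\left(r,V \right)} = \left(-4 + V\right) + V = -4 + 2 V$)
$y{\left(k,n \right)} = -9 + 2 k$ ($y{\left(k,n \right)} = 1 \left(\left(-4 + 2 k\right) - 5\right) = 1 \left(-9 + 2 k\right) = -9 + 2 k$)
$l{\left(-10 \right)} y{\left(-7,10 \right)} + Q{\left(-12,-10 \right)} = - 10 \left(-9 + 2 \left(-7\right)\right) - 10 = - 10 \left(-9 - 14\right) - 10 = \left(-10\right) \left(-23\right) - 10 = 230 - 10 = 220$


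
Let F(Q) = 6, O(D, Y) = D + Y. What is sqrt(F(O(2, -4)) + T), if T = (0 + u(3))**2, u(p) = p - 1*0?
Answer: sqrt(15) ≈ 3.8730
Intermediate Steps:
u(p) = p (u(p) = p + 0 = p)
T = 9 (T = (0 + 3)**2 = 3**2 = 9)
sqrt(F(O(2, -4)) + T) = sqrt(6 + 9) = sqrt(15)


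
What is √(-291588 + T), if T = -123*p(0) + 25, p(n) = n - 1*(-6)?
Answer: I*√292301 ≈ 540.65*I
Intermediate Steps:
p(n) = 6 + n (p(n) = n + 6 = 6 + n)
T = -713 (T = -123*(6 + 0) + 25 = -123*6 + 25 = -738 + 25 = -713)
√(-291588 + T) = √(-291588 - 713) = √(-292301) = I*√292301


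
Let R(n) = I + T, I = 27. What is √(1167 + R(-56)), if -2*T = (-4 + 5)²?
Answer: √4774/2 ≈ 34.547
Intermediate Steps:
T = -½ (T = -(-4 + 5)²/2 = -½*1² = -½*1 = -½ ≈ -0.50000)
R(n) = 53/2 (R(n) = 27 - ½ = 53/2)
√(1167 + R(-56)) = √(1167 + 53/2) = √(2387/2) = √4774/2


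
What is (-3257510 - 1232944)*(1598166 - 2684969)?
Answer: 4880238878562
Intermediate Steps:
(-3257510 - 1232944)*(1598166 - 2684969) = -4490454*(-1086803) = 4880238878562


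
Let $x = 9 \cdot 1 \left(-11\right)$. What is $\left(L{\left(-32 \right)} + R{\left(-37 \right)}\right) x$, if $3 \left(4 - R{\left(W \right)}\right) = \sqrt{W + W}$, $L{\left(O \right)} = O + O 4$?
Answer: $15444 + 33 i \sqrt{74} \approx 15444.0 + 283.88 i$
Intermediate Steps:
$L{\left(O \right)} = 5 O$ ($L{\left(O \right)} = O + 4 O = 5 O$)
$R{\left(W \right)} = 4 - \frac{\sqrt{2} \sqrt{W}}{3}$ ($R{\left(W \right)} = 4 - \frac{\sqrt{W + W}}{3} = 4 - \frac{\sqrt{2 W}}{3} = 4 - \frac{\sqrt{2} \sqrt{W}}{3}$)
$x = -99$ ($x = 9 \left(-11\right) = -99$)
$\left(L{\left(-32 \right)} + R{\left(-37 \right)}\right) x = \left(5 \left(-32\right) + \left(4 - \frac{\sqrt{2} \sqrt{-37}}{3}\right)\right) \left(-99\right) = \left(-160 + \left(4 - \frac{\sqrt{2} i \sqrt{37}}{3}\right)\right) \left(-99\right) = \left(-160 + \left(4 - \frac{i \sqrt{74}}{3}\right)\right) \left(-99\right) = \left(-156 - \frac{i \sqrt{74}}{3}\right) \left(-99\right) = 15444 + 33 i \sqrt{74}$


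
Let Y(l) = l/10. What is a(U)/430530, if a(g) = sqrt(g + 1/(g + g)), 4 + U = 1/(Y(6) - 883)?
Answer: I*sqrt(695256526102531)/5588640758180 ≈ 4.7181e-6*I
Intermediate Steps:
Y(l) = l/10 (Y(l) = l*(1/10) = l/10)
U = -17653/4412 (U = -4 + 1/((1/10)*6 - 883) = -4 + 1/(3/5 - 883) = -4 + 1/(-4412/5) = -4 - 5/4412 = -17653/4412 ≈ -4.0011)
a(g) = sqrt(g + 1/(2*g))
a(U)/430530 = (sqrt(2/(-17653/4412) + 4*(-17653/4412))/2)/430530 = (sqrt(2*(-4412/17653) - 17653/1103)/2)*(1/430530) = (sqrt(-8824/17653 - 17653/1103)/2)*(1/430530) = (sqrt(-321361281/19471259)/2)*(1/430530) = ((3*I*sqrt(695256526102531)/19471259)/2)*(1/430530) = (3*I*sqrt(695256526102531)/38942518)*(1/430530) = I*sqrt(695256526102531)/5588640758180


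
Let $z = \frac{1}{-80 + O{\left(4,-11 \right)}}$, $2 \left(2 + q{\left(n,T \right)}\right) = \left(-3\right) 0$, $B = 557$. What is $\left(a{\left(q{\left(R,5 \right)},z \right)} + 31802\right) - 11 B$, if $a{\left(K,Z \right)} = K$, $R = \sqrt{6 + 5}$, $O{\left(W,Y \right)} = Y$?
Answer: $25673$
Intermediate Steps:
$R = \sqrt{11} \approx 3.3166$
$q{\left(n,T \right)} = -2$ ($q{\left(n,T \right)} = -2 + \frac{\left(-3\right) 0}{2} = -2 + \frac{1}{2} \cdot 0 = -2 + 0 = -2$)
$z = - \frac{1}{91}$ ($z = \frac{1}{-80 - 11} = \frac{1}{-91} = - \frac{1}{91} \approx -0.010989$)
$\left(a{\left(q{\left(R,5 \right)},z \right)} + 31802\right) - 11 B = \left(-2 + 31802\right) - 6127 = 31800 - 6127 = 25673$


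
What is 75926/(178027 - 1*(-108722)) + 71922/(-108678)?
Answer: -2062012625/5193884637 ≈ -0.39701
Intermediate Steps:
75926/(178027 - 1*(-108722)) + 71922/(-108678) = 75926/(178027 + 108722) + 71922*(-1/108678) = 75926/286749 - 11987/18113 = -2062012625/5193884637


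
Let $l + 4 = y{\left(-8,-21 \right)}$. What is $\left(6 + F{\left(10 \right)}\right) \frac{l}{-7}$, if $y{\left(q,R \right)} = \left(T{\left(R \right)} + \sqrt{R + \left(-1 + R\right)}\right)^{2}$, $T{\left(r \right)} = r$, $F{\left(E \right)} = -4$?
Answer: $- \frac{788}{7} + 12 i \sqrt{43} \approx -112.57 + 78.689 i$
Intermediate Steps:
$y{\left(q,R \right)} = \left(R + \sqrt{-1 + 2 R}\right)^{2}$ ($y{\left(q,R \right)} = \left(R + \sqrt{R + \left(-1 + R\right)}\right)^{2} = \left(R + \sqrt{-1 + 2 R}\right)^{2}$)
$l = -4 + \left(-21 + i \sqrt{43}\right)^{2}$ ($l = -4 + \left(-21 + \sqrt{-1 + 2 \left(-21\right)}\right)^{2} = -4 + \left(-21 + \sqrt{-1 - 42}\right)^{2} = -4 + \left(-21 + \sqrt{-43}\right)^{2} = -4 + \left(-21 + i \sqrt{43}\right)^{2} \approx 394.0 - 275.41 i$)
$\left(6 + F{\left(10 \right)}\right) \frac{l}{-7} = \left(6 - 4\right) \frac{394 - 42 i \sqrt{43}}{-7} = 2 \left(394 - 42 i \sqrt{43}\right) \left(- \frac{1}{7}\right) = 2 \left(- \frac{394}{7} + 6 i \sqrt{43}\right) = - \frac{788}{7} + 12 i \sqrt{43}$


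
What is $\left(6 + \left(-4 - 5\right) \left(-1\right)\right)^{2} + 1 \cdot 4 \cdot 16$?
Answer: $289$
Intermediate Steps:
$\left(6 + \left(-4 - 5\right) \left(-1\right)\right)^{2} + 1 \cdot 4 \cdot 16 = \left(6 - -9\right)^{2} + 4 \cdot 16 = \left(6 + 9\right)^{2} + 64 = 15^{2} + 64 = 225 + 64 = 289$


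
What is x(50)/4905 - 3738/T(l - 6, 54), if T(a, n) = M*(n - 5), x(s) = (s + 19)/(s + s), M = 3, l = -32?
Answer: -29102839/1144500 ≈ -25.428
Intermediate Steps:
x(s) = (19 + s)/(2*s) (x(s) = (19 + s)/((2*s)) = (19 + s)*(1/(2*s)) = (19 + s)/(2*s))
T(a, n) = -15 + 3*n (T(a, n) = 3*(n - 5) = 3*(-5 + n) = -15 + 3*n)
x(50)/4905 - 3738/T(l - 6, 54) = ((½)*(19 + 50)/50)/4905 - 3738/(-15 + 3*54) = ((½)*(1/50)*69)*(1/4905) - 3738/(-15 + 162) = (69/100)*(1/4905) - 3738/147 = 23/163500 - 3738*1/147 = 23/163500 - 178/7 = -29102839/1144500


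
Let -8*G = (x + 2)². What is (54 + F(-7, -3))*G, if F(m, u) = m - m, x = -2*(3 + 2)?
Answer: -432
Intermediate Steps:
x = -10 (x = -2*5 = -10)
F(m, u) = 0
G = -8 (G = -(-10 + 2)²/8 = -⅛*(-8)² = -⅛*64 = -8)
(54 + F(-7, -3))*G = (54 + 0)*(-8) = 54*(-8) = -432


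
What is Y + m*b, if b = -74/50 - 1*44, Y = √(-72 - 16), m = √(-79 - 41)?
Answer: I*(2*√22 - 2274*√30/25) ≈ -488.83*I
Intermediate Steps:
m = 2*I*√30 (m = √(-120) = 2*I*√30 ≈ 10.954*I)
Y = 2*I*√22 (Y = √(-88) = 2*I*√22 ≈ 9.3808*I)
b = -1137/25 (b = -74*1/50 - 44 = -37/25 - 44 = -1137/25 ≈ -45.480)
Y + m*b = 2*I*√22 + (2*I*√30)*(-1137/25) = 2*I*√22 - 2274*I*√30/25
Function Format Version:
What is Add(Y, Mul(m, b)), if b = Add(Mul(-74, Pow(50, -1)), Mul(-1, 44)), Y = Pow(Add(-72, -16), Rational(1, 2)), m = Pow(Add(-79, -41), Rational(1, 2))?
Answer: Mul(I, Add(Mul(2, Pow(22, Rational(1, 2))), Mul(Rational(-2274, 25), Pow(30, Rational(1, 2))))) ≈ Mul(-488.83, I)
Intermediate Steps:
m = Mul(2, I, Pow(30, Rational(1, 2))) (m = Pow(-120, Rational(1, 2)) = Mul(2, I, Pow(30, Rational(1, 2))) ≈ Mul(10.954, I))
Y = Mul(2, I, Pow(22, Rational(1, 2))) (Y = Pow(-88, Rational(1, 2)) = Mul(2, I, Pow(22, Rational(1, 2))) ≈ Mul(9.3808, I))
b = Rational(-1137, 25) (b = Add(Mul(-74, Rational(1, 50)), -44) = Add(Rational(-37, 25), -44) = Rational(-1137, 25) ≈ -45.480)
Add(Y, Mul(m, b)) = Add(Mul(2, I, Pow(22, Rational(1, 2))), Mul(Mul(2, I, Pow(30, Rational(1, 2))), Rational(-1137, 25))) = Add(Mul(2, I, Pow(22, Rational(1, 2))), Mul(Rational(-2274, 25), I, Pow(30, Rational(1, 2))))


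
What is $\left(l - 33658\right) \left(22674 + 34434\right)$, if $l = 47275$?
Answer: $777639636$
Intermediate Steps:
$\left(l - 33658\right) \left(22674 + 34434\right) = \left(47275 - 33658\right) \left(22674 + 34434\right) = 13617 \cdot 57108 = 777639636$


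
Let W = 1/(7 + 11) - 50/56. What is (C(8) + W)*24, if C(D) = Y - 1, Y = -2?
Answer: -1934/21 ≈ -92.095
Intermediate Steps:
W = -211/252 (W = 1/18 - 50*1/56 = 1*(1/18) - 25/28 = 1/18 - 25/28 = -211/252 ≈ -0.83730)
C(D) = -3 (C(D) = -2 - 1 = -3)
(C(8) + W)*24 = (-3 - 211/252)*24 = -967/252*24 = -1934/21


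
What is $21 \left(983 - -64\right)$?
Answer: $21987$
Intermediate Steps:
$21 \left(983 - -64\right) = 21 \left(983 + 64\right) = 21 \cdot 1047 = 21987$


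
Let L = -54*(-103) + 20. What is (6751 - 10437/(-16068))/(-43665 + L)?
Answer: -36161835/203972548 ≈ -0.17729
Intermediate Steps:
L = 5582 (L = 5562 + 20 = 5582)
(6751 - 10437/(-16068))/(-43665 + L) = (6751 - 10437/(-16068))/(-43665 + 5582) = (6751 - 10437*(-1/16068))/(-38083) = (6751 + 3479/5356)*(-1/38083) = (36161835/5356)*(-1/38083) = -36161835/203972548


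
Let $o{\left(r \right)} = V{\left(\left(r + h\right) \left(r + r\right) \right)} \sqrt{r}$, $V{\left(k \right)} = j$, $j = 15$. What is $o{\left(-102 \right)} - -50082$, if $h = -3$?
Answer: $50082 + 15 i \sqrt{102} \approx 50082.0 + 151.49 i$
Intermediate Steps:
$V{\left(k \right)} = 15$
$o{\left(r \right)} = 15 \sqrt{r}$
$o{\left(-102 \right)} - -50082 = 15 \sqrt{-102} - -50082 = 15 i \sqrt{102} + 50082 = 50082 + 15 i \sqrt{102}$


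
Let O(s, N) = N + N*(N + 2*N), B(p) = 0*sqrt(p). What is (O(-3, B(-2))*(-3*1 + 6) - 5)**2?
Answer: 25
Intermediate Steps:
B(p) = 0
O(s, N) = N + 3*N**2 (O(s, N) = N + N*(3*N) = N + 3*N**2)
(O(-3, B(-2))*(-3*1 + 6) - 5)**2 = ((0*(1 + 3*0))*(-3*1 + 6) - 5)**2 = ((0*(1 + 0))*(-3 + 6) - 5)**2 = ((0*1)*3 - 5)**2 = (0*3 - 5)**2 = (0 - 5)**2 = (-5)**2 = 25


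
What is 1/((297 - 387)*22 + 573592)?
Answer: 1/571612 ≈ 1.7494e-6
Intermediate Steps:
1/((297 - 387)*22 + 573592) = 1/(-90*22 + 573592) = 1/(-1980 + 573592) = 1/571612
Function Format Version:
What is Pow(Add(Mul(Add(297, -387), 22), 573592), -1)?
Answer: Rational(1, 571612) ≈ 1.7494e-6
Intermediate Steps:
Pow(Add(Mul(Add(297, -387), 22), 573592), -1) = Pow(Add(Mul(-90, 22), 573592), -1) = Pow(Add(-1980, 573592), -1) = Pow(571612, -1) = Rational(1, 571612)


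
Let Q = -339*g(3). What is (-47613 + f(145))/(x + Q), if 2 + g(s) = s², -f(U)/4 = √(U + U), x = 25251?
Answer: -15871/7626 - 2*√290/11439 ≈ -2.0841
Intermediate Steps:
f(U) = -4*√2*√U (f(U) = -4*√(U + U) = -4*√2*√U)
g(s) = -2 + s²
Q = -2373 (Q = -339*(-2 + 3²) = -339*(-2 + 9) = -339*7 = -2373)
(-47613 + f(145))/(x + Q) = (-47613 - 4*√2*√145)/(25251 - 2373) = (-47613 - 4*√290)/22878 = (-47613 - 4*√290)*(1/22878) = -15871/7626 - 2*√290/11439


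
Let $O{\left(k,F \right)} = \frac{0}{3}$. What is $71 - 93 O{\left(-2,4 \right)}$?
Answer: $71$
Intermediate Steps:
$O{\left(k,F \right)} = 0$ ($O{\left(k,F \right)} = 0 \cdot \frac{1}{3} = 0$)
$71 - 93 O{\left(-2,4 \right)} = 71 - 0 = 71 + 0 = 71$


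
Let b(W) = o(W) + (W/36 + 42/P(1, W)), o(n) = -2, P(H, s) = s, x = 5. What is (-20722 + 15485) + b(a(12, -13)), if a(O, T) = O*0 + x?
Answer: -941483/180 ≈ -5230.5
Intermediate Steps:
a(O, T) = 5 (a(O, T) = O*0 + 5 = 0 + 5 = 5)
b(W) = -2 + 42/W + W/36 (b(W) = -2 + (W/36 + 42/W) = -2 + (42/W + W/36) = -2 + 42/W + W/36)
(-20722 + 15485) + b(a(12, -13)) = (-20722 + 15485) + (-2 + 42/5 + (1/36)*5) = -5237 + (-2 + 42*(⅕) + 5/36) = -5237 + (-2 + 42/5 + 5/36) = -5237 + 1177/180 = -941483/180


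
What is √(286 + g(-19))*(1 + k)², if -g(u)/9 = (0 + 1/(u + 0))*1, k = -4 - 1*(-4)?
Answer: √103417/19 ≈ 16.926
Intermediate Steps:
k = 0 (k = -4 + 4 = 0)
g(u) = -9/u (g(u) = -9*(0 + 1/(u + 0)) = -9*(0 + 1/u) = -9/u)
√(286 + g(-19))*(1 + k)² = √(286 - 9/(-19))*(1 + 0)² = √(286 - 9*(-1/19))*1² = √(286 + 9/19)*1 = √(5443/19)*1 = (√103417/19)*1 = √103417/19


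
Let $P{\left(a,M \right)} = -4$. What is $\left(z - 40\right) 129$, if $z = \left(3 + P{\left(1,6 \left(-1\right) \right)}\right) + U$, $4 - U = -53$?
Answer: $2064$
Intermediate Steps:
$U = 57$ ($U = 4 - -53 = 4 + 53 = 57$)
$z = 56$ ($z = \left(3 - 4\right) + 57 = -1 + 57 = 56$)
$\left(z - 40\right) 129 = \left(56 - 40\right) 129 = 16 \cdot 129 = 2064$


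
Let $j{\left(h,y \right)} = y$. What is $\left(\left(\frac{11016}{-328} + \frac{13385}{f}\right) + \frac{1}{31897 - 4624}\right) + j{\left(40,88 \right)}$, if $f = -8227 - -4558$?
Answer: $\frac{23141926919}{455850013} \approx 50.767$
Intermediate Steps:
$f = -3669$ ($f = -8227 + 4558 = -3669$)
$\left(\left(\frac{11016}{-328} + \frac{13385}{f}\right) + \frac{1}{31897 - 4624}\right) + j{\left(40,88 \right)} = \left(\left(\frac{11016}{-328} + \frac{13385}{-3669}\right) + \frac{1}{31897 - 4624}\right) + 88 = \left(\left(11016 \left(- \frac{1}{328}\right) + 13385 \left(- \frac{1}{3669}\right)\right) + \frac{1}{27273}\right) + 88 = \left(\left(- \frac{1377}{41} - \frac{13385}{3669}\right) + \frac{1}{27273}\right) + 88 = \left(- \frac{5600998}{150429} + \frac{1}{27273}\right) + 88 = - \frac{16972874225}{455850013} + 88 = \frac{23141926919}{455850013}$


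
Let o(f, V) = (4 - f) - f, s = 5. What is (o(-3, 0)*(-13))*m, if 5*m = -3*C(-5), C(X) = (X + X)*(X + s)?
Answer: 0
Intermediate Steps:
C(X) = 2*X*(5 + X) (C(X) = (X + X)*(X + 5) = (2*X)*(5 + X) = 2*X*(5 + X))
o(f, V) = 4 - 2*f
m = 0 (m = (-6*(-5)*(5 - 5))/5 = (-6*(-5)*0)/5 = (-3*0)/5 = (⅕)*0 = 0)
(o(-3, 0)*(-13))*m = ((4 - 2*(-3))*(-13))*0 = ((4 + 6)*(-13))*0 = (10*(-13))*0 = -130*0 = 0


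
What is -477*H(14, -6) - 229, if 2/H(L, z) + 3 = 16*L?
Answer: -51563/221 ≈ -233.32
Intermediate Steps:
H(L, z) = 2/(-3 + 16*L)
-477*H(14, -6) - 229 = -954/(-3 + 16*14) - 229 = -954/(-3 + 224) - 229 = -954/221 - 229 = -51563/221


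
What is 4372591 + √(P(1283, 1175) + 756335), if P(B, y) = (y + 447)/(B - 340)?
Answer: 4372591 + 7*√13725952489/943 ≈ 4.3735e+6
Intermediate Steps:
P(B, y) = (447 + y)/(-340 + B)
4372591 + √(P(1283, 1175) + 756335) = 4372591 + √((447 + 1175)/(-340 + 1283) + 756335) = 4372591 + √(1622/943 + 756335) = 4372591 + √(713225527/943) = 4372591 + 7*√13725952489/943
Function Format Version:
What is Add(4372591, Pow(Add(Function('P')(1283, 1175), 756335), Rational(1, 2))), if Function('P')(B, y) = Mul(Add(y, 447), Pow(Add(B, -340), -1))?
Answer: Add(4372591, Mul(Rational(7, 943), Pow(13725952489, Rational(1, 2)))) ≈ 4.3735e+6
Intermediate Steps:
Function('P')(B, y) = Mul(Pow(Add(-340, B), -1), Add(447, y)) (Function('P')(B, y) = Mul(Add(447, y), Pow(Add(-340, B), -1)) = Mul(Pow(Add(-340, B), -1), Add(447, y)))
Add(4372591, Pow(Add(Function('P')(1283, 1175), 756335), Rational(1, 2))) = Add(4372591, Pow(Add(Mul(Pow(Add(-340, 1283), -1), Add(447, 1175)), 756335), Rational(1, 2))) = Add(4372591, Pow(Add(Mul(Pow(943, -1), 1622), 756335), Rational(1, 2))) = Add(4372591, Pow(Add(Mul(Rational(1, 943), 1622), 756335), Rational(1, 2))) = Add(4372591, Pow(Add(Rational(1622, 943), 756335), Rational(1, 2))) = Add(4372591, Pow(Rational(713225527, 943), Rational(1, 2))) = Add(4372591, Mul(Rational(7, 943), Pow(13725952489, Rational(1, 2))))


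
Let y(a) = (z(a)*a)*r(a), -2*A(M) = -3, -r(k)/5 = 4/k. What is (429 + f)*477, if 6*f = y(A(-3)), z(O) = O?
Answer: 202248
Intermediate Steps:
r(k) = -20/k
A(M) = 3/2 (A(M) = -1/2*(-3) = 3/2)
y(a) = -20*a (y(a) = (a*a)*(-20/a) = a**2*(-20/a) = -20*a)
f = -5 (f = (-20*3/2)/6 = (1/6)*(-30) = -5)
(429 + f)*477 = (429 - 5)*477 = 424*477 = 202248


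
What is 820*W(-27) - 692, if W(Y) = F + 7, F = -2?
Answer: 3408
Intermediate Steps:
W(Y) = 5 (W(Y) = -2 + 7 = 5)
820*W(-27) - 692 = 820*5 - 692 = 4100 - 692 = 3408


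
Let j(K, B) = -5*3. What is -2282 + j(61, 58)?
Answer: -2297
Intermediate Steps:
j(K, B) = -15
-2282 + j(61, 58) = -2282 - 15 = -2297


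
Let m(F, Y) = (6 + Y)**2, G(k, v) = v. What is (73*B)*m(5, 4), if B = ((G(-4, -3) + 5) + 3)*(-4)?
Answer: -146000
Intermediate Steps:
B = -20 (B = ((-3 + 5) + 3)*(-4) = (2 + 3)*(-4) = 5*(-4) = -20)
(73*B)*m(5, 4) = (73*(-20))*(6 + 4)**2 = -1460*10**2 = -1460*100 = -146000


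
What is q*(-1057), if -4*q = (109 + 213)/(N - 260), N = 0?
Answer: -170177/520 ≈ -327.26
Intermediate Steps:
q = 161/520 (q = -(109 + 213)/(4*(0 - 260)) = -161/(2*(-260)) = -161*(-1)/(2*260) = -1/4*(-161/130) = 161/520 ≈ 0.30962)
q*(-1057) = (161/520)*(-1057) = -170177/520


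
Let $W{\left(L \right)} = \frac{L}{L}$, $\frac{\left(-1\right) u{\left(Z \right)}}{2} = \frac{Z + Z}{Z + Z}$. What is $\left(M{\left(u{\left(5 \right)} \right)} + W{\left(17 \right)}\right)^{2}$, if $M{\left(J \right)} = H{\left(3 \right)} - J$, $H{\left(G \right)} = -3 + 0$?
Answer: $0$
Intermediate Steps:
$u{\left(Z \right)} = -2$ ($u{\left(Z \right)} = - 2 \frac{Z + Z}{Z + Z} = - 2 \frac{2 Z}{2 Z} = - 2 \cdot 2 Z \frac{1}{2 Z} = \left(-2\right) 1 = -2$)
$H{\left(G \right)} = -3$
$W{\left(L \right)} = 1$
$M{\left(J \right)} = -3 - J$
$\left(M{\left(u{\left(5 \right)} \right)} + W{\left(17 \right)}\right)^{2} = \left(\left(-3 - -2\right) + 1\right)^{2} = \left(\left(-3 + 2\right) + 1\right)^{2} = \left(-1 + 1\right)^{2} = 0^{2} = 0$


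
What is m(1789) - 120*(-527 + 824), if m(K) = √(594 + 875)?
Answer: -35640 + √1469 ≈ -35602.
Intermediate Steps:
m(K) = √1469
m(1789) - 120*(-527 + 824) = √1469 - 120*(-527 + 824) = √1469 - 120*297 = √1469 - 1*35640 = √1469 - 35640 = -35640 + √1469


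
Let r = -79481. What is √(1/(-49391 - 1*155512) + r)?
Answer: 4*I*√23173811206053/68301 ≈ 281.92*I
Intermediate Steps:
√(1/(-49391 - 1*155512) + r) = √(1/(-49391 - 1*155512) - 79481) = √(1/(-49391 - 155512) - 79481) = √(1/(-204903) - 79481) = √(-1/204903 - 79481) = √(-16285895344/204903) = 4*I*√23173811206053/68301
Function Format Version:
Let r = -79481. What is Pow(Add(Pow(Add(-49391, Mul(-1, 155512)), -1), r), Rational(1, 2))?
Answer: Mul(Rational(4, 68301), I, Pow(23173811206053, Rational(1, 2))) ≈ Mul(281.92, I)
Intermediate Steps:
Pow(Add(Pow(Add(-49391, Mul(-1, 155512)), -1), r), Rational(1, 2)) = Pow(Add(Pow(Add(-49391, Mul(-1, 155512)), -1), -79481), Rational(1, 2)) = Pow(Add(Pow(Add(-49391, -155512), -1), -79481), Rational(1, 2)) = Pow(Add(Pow(-204903, -1), -79481), Rational(1, 2)) = Pow(Add(Rational(-1, 204903), -79481), Rational(1, 2)) = Pow(Rational(-16285895344, 204903), Rational(1, 2)) = Mul(Rational(4, 68301), I, Pow(23173811206053, Rational(1, 2)))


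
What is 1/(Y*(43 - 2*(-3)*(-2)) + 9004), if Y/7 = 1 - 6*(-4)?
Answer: 1/14429 ≈ 6.9305e-5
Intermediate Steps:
Y = 175 (Y = 7*(1 - 6*(-4)) = 7*(1 + 24) = 7*25 = 175)
1/(Y*(43 - 2*(-3)*(-2)) + 9004) = 1/(175*(43 - 2*(-3)*(-2)) + 9004) = 1/(175*(43 + 6*(-2)) + 9004) = 1/(175*(43 - 12) + 9004) = 1/(175*31 + 9004) = 1/(5425 + 9004) = 1/14429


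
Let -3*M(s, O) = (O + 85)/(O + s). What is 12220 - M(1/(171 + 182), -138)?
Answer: 1785837289/146139 ≈ 12220.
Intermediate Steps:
M(s, O) = -(85 + O)/(3*(O + s)) (M(s, O) = -(O + 85)/(3*(O + s)) = -(85 + O)/(3*(O + s)))
12220 - M(1/(171 + 182), -138) = 12220 - (-85 - 1*(-138))/(3*(-138 + 1/(171 + 182))) = 12220 - (-85 + 138)/(3*(-138 + 1/353)) = 12220 - 53/(3*(-138 + 1/353)) = 12220 - 53/(3*(-48713/353)) = 12220 - (-353)*53/(3*48713) = 12220 - 1*(-18709/146139) = 12220 + 18709/146139 = 1785837289/146139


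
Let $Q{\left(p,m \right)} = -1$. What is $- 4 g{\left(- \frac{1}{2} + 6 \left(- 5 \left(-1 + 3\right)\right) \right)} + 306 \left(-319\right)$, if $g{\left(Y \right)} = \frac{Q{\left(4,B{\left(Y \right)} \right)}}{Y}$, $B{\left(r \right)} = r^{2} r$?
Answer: $- \frac{11811302}{121} \approx -97614.0$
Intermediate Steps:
$B{\left(r \right)} = r^{3}$
$g{\left(Y \right)} = - \frac{1}{Y}$
$- 4 g{\left(- \frac{1}{2} + 6 \left(- 5 \left(-1 + 3\right)\right) \right)} + 306 \left(-319\right) = - 4 \left(- \frac{1}{- \frac{1}{2} + 6 \left(- 5 \left(-1 + 3\right)\right)}\right) + 306 \left(-319\right) = - 4 \left(- \frac{1}{\left(-1\right) \frac{1}{2} + 6 \left(\left(-5\right) 2\right)}\right) - 97614 = - 4 \left(- \frac{1}{- \frac{1}{2} + 6 \left(-10\right)}\right) - 97614 = - 4 \left(- \frac{1}{- \frac{1}{2} - 60}\right) - 97614 = - 4 \left(- \frac{1}{- \frac{121}{2}}\right) - 97614 = - 4 \left(\left(-1\right) \left(- \frac{2}{121}\right)\right) - 97614 = \left(-4\right) \frac{2}{121} - 97614 = - \frac{8}{121} - 97614 = - \frac{11811302}{121}$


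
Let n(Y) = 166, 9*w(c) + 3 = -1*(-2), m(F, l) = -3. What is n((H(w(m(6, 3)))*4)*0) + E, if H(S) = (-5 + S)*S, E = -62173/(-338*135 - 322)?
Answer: 7690205/45952 ≈ 167.35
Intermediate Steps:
w(c) = -⅑ (w(c) = -⅓ + (-1*(-2))/9 = -⅓ + (⅑)*2 = -⅓ + 2/9 = -⅑)
E = 62173/45952 (E = -62173/(-45630 - 322) = -62173/(-45952) = -62173*(-1/45952) = 62173/45952 ≈ 1.3530)
H(S) = S*(-5 + S)
n((H(w(m(6, 3)))*4)*0) + E = 166 + 62173/45952 = 7690205/45952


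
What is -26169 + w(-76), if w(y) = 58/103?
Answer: -2695349/103 ≈ -26168.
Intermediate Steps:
w(y) = 58/103 (w(y) = 58*(1/103) = 58/103)
-26169 + w(-76) = -26169 + 58/103 = -2695349/103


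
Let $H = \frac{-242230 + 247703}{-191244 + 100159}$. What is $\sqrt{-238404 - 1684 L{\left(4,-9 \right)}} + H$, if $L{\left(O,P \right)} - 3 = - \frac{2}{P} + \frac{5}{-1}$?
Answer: $- \frac{5473}{91085} + \frac{2 i \sqrt{529673}}{3} \approx -0.060087 + 485.19 i$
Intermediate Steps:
$L{\left(O,P \right)} = -2 - \frac{2}{P}$ ($L{\left(O,P \right)} = 3 + \left(- \frac{2}{P} + \frac{5}{-1}\right) = 3 + \left(- \frac{2}{P} + 5 \left(-1\right)\right) = 3 - \left(5 + \frac{2}{P}\right) = -2 - \frac{2}{P}$)
$H = - \frac{5473}{91085}$ ($H = \frac{5473}{-91085} = 5473 \left(- \frac{1}{91085}\right) = - \frac{5473}{91085} \approx -0.060087$)
$\sqrt{-238404 - 1684 L{\left(4,-9 \right)}} + H = \sqrt{-238404 - 1684 \left(-2 - \frac{2}{-9}\right)} - \frac{5473}{91085} = \sqrt{-238404 - 1684 \left(-2 - - \frac{2}{9}\right)} - \frac{5473}{91085} = \sqrt{-238404 - 1684 \left(-2 + \frac{2}{9}\right)} - \frac{5473}{91085} = \sqrt{-238404 - - \frac{26944}{9}} - \frac{5473}{91085} = \sqrt{-238404 + \frac{26944}{9}} - \frac{5473}{91085} = \sqrt{- \frac{2118692}{9}} - \frac{5473}{91085} = \frac{2 i \sqrt{529673}}{3} - \frac{5473}{91085} = - \frac{5473}{91085} + \frac{2 i \sqrt{529673}}{3}$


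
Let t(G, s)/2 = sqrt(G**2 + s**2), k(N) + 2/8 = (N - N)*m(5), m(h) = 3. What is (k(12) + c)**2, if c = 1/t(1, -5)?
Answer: (13 - sqrt(26))**2/2704 ≈ 0.023086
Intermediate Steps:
k(N) = -1/4 (k(N) = -1/4 + (N - N)*3 = -1/4 + 0*3 = -1/4 + 0 = -1/4)
t(G, s) = 2*sqrt(G**2 + s**2)
c = sqrt(26)/52 (c = 1/(2*sqrt(1**2 + (-5)**2)) = 1/(2*sqrt(1 + 25)) = 1/(2*sqrt(26)) = sqrt(26)/52 ≈ 0.098058)
(k(12) + c)**2 = (-1/4 + sqrt(26)/52)**2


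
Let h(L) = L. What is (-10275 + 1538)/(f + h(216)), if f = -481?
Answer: 8737/265 ≈ 32.970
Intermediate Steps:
(-10275 + 1538)/(f + h(216)) = (-10275 + 1538)/(-481 + 216) = -8737/(-265) = -8737*(-1/265) = 8737/265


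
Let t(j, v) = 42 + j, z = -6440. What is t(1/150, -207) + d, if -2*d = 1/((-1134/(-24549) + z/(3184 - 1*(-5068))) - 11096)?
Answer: 2248317317591/53522811600 ≈ 42.007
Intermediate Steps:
d = 2411647/53522811600 (d = -1/(2*((-1134/(-24549) - 6440/(3184 - 1*(-5068))) - 11096)) = -1/(2*((-1134*(-1/24549) - 6440/(3184 + 5068)) - 11096)) = -1/(2*((54/1169 - 6440/8252) - 11096)) = -1/(2*((54/1169 - 6440*1/8252) - 11096)) = -1/(2*((54/1169 - 1610/2063) - 11096)) = -1/(2*(-1770688/2411647 - 11096)) = -1/(2*(-26761405800/2411647)) = -½*(-2411647/26761405800) = 2411647/53522811600 ≈ 4.5058e-5)
t(1/150, -207) + d = (42 + 1/150) + 2411647/53522811600 = 6301/150 + 2411647/53522811600 = 2248317317591/53522811600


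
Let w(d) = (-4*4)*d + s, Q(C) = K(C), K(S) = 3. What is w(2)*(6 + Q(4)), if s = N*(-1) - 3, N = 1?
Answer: -324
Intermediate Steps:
s = -4 (s = 1*(-1) - 3 = -1 - 3 = -4)
Q(C) = 3
w(d) = -4 - 16*d (w(d) = (-4*4)*d - 4 = -16*d - 4 = -4 - 16*d)
w(2)*(6 + Q(4)) = (-4 - 16*2)*(6 + 3) = (-4 - 32)*9 = -36*9 = -324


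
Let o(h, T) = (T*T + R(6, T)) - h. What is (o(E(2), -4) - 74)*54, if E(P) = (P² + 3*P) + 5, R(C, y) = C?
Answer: -3618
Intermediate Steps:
E(P) = 5 + P² + 3*P
o(h, T) = 6 + T² - h (o(h, T) = (T*T + 6) - h = (T² + 6) - h = (6 + T²) - h = 6 + T² - h)
(o(E(2), -4) - 74)*54 = ((6 + (-4)² - (5 + 2² + 3*2)) - 74)*54 = ((6 + 16 - (5 + 4 + 6)) - 74)*54 = ((6 + 16 - 1*15) - 74)*54 = ((6 + 16 - 15) - 74)*54 = (7 - 74)*54 = -67*54 = -3618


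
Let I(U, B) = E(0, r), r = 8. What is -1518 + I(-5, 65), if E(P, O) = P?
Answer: -1518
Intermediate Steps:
I(U, B) = 0
-1518 + I(-5, 65) = -1518 + 0 = -1518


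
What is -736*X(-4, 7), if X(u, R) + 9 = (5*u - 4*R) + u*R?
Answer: 62560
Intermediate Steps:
X(u, R) = -9 - 4*R + 5*u + R*u (X(u, R) = -9 + ((5*u - 4*R) + u*R) = -9 + ((-4*R + 5*u) + R*u) = -9 + (-4*R + 5*u + R*u) = -9 - 4*R + 5*u + R*u)
-736*X(-4, 7) = -736*(-9 - 4*7 + 5*(-4) + 7*(-4)) = -736*(-9 - 28 - 20 - 28) = -736*(-85) = 62560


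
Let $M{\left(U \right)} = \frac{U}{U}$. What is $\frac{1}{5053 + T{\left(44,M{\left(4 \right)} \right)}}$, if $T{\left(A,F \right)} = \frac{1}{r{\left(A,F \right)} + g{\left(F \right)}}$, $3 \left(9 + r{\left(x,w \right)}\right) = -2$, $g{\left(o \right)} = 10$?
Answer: $\frac{1}{5056} \approx 0.00019778$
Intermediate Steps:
$r{\left(x,w \right)} = - \frac{29}{3}$ ($r{\left(x,w \right)} = -9 + \frac{1}{3} \left(-2\right) = -9 - \frac{2}{3} = - \frac{29}{3}$)
$M{\left(U \right)} = 1$
$T{\left(A,F \right)} = 3$ ($T{\left(A,F \right)} = \frac{1}{- \frac{29}{3} + 10} = \frac{1}{\frac{1}{3}} = 3$)
$\frac{1}{5053 + T{\left(44,M{\left(4 \right)} \right)}} = \frac{1}{5053 + 3} = \frac{1}{5056}$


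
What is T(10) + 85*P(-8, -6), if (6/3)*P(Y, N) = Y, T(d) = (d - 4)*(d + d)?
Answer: -220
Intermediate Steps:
T(d) = 2*d*(-4 + d) (T(d) = (-4 + d)*(2*d) = 2*d*(-4 + d))
P(Y, N) = Y/2
T(10) + 85*P(-8, -6) = 2*10*(-4 + 10) + 85*((½)*(-8)) = 2*10*6 + 85*(-4) = 120 - 340 = -220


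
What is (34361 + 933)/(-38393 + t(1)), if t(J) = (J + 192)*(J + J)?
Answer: -35294/38007 ≈ -0.92862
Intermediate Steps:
t(J) = 2*J*(192 + J) (t(J) = (192 + J)*(2*J) = 2*J*(192 + J))
(34361 + 933)/(-38393 + t(1)) = (34361 + 933)/(-38393 + 2*1*(192 + 1)) = 35294/(-38393 + 2*1*193) = 35294/(-38393 + 386) = 35294/(-38007) = 35294*(-1/38007) = -35294/38007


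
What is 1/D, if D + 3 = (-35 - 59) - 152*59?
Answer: -1/9065 ≈ -0.00011031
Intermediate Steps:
D = -9065 (D = -3 + ((-35 - 59) - 152*59) = -3 + (-94 - 8968) = -3 - 9062 = -9065)
1/D = 1/(-9065) = -1/9065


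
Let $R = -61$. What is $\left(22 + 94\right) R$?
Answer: $-7076$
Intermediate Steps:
$\left(22 + 94\right) R = \left(22 + 94\right) \left(-61\right) = 116 \left(-61\right) = -7076$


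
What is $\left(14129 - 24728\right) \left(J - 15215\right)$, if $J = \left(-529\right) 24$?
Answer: $295828689$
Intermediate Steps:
$J = -12696$
$\left(14129 - 24728\right) \left(J - 15215\right) = \left(14129 - 24728\right) \left(-12696 - 15215\right) = \left(-10599\right) \left(-27911\right) = 295828689$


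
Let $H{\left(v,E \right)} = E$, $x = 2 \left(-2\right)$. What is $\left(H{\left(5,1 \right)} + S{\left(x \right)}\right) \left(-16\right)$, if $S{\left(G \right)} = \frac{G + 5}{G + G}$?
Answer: $-14$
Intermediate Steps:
$x = -4$
$S{\left(G \right)} = \frac{5 + G}{2 G}$
$\left(H{\left(5,1 \right)} + S{\left(x \right)}\right) \left(-16\right) = \left(1 + \frac{5 - 4}{2 \left(-4\right)}\right) \left(-16\right) = \left(1 + \frac{1}{2} \left(- \frac{1}{4}\right) 1\right) \left(-16\right) = \left(1 - \frac{1}{8}\right) \left(-16\right) = \frac{7}{8} \left(-16\right) = -14$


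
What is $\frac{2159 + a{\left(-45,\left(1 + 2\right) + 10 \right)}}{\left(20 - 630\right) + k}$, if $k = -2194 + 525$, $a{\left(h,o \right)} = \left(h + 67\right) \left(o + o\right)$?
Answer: $- \frac{2731}{2279} \approx -1.1983$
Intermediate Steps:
$a{\left(h,o \right)} = 2 o \left(67 + h\right)$ ($a{\left(h,o \right)} = \left(67 + h\right) 2 o = 2 o \left(67 + h\right)$)
$k = -1669$
$\frac{2159 + a{\left(-45,\left(1 + 2\right) + 10 \right)}}{\left(20 - 630\right) + k} = \frac{2159 + 2 \left(\left(1 + 2\right) + 10\right) \left(67 - 45\right)}{\left(20 - 630\right) - 1669} = \frac{2159 + 2 \left(3 + 10\right) 22}{\left(20 - 630\right) - 1669} = \frac{2159 + 2 \cdot 13 \cdot 22}{-610 - 1669} = \frac{2159 + 572}{-2279} = 2731 \left(- \frac{1}{2279}\right) = - \frac{2731}{2279}$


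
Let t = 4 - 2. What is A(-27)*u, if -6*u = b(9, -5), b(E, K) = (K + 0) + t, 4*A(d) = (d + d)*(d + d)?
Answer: 729/2 ≈ 364.50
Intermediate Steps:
A(d) = d**2 (A(d) = ((d + d)*(d + d))/4 = ((2*d)*(2*d))/4 = (4*d**2)/4 = d**2)
t = 2
b(E, K) = 2 + K (b(E, K) = (K + 0) + 2 = K + 2 = 2 + K)
u = 1/2 (u = -(2 - 5)/6 = -1/6*(-3) = 1/2 ≈ 0.50000)
A(-27)*u = (-27)**2*(1/2) = 729*(1/2) = 729/2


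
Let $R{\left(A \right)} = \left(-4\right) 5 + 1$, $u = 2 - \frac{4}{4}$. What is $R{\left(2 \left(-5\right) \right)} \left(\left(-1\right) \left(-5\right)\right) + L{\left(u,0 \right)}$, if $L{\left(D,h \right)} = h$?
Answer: $-95$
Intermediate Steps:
$u = 1$ ($u = 2 - 1 = 1$)
$R{\left(A \right)} = -19$ ($R{\left(A \right)} = -20 + 1 = -19$)
$R{\left(2 \left(-5\right) \right)} \left(\left(-1\right) \left(-5\right)\right) + L{\left(u,0 \right)} = - 19 \left(\left(-1\right) \left(-5\right)\right) + 0 = \left(-19\right) 5 + 0 = -95 + 0 = -95$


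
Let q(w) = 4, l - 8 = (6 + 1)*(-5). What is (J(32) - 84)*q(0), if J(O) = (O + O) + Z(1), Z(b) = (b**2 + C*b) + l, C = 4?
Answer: -168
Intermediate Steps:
l = -27 (l = 8 + (6 + 1)*(-5) = 8 + 7*(-5) = 8 - 35 = -27)
Z(b) = -27 + b**2 + 4*b (Z(b) = (b**2 + 4*b) - 27 = -27 + b**2 + 4*b)
J(O) = -22 + 2*O (J(O) = (O + O) + (-27 + 1**2 + 4*1) = 2*O + (-27 + 1 + 4) = 2*O - 22 = -22 + 2*O)
(J(32) - 84)*q(0) = ((-22 + 2*32) - 84)*4 = ((-22 + 64) - 84)*4 = (42 - 84)*4 = -42*4 = -168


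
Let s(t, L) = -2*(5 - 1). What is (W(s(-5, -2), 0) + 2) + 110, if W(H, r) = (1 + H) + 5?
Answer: 110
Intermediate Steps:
s(t, L) = -8 (s(t, L) = -2*4 = -8)
W(H, r) = 6 + H
(W(s(-5, -2), 0) + 2) + 110 = ((6 - 8) + 2) + 110 = (-2 + 2) + 110 = 0 + 110 = 110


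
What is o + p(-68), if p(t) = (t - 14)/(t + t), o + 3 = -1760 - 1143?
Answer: -197567/68 ≈ -2905.4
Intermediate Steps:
o = -2906 (o = -3 + (-1760 - 1143) = -3 - 2903 = -2906)
p(t) = (-14 + t)/(2*t) (p(t) = (-14 + t)/((2*t)) = (-14 + t)*(1/(2*t)) = (-14 + t)/(2*t))
o + p(-68) = -2906 + (½)*(-14 - 68)/(-68) = -2906 + (½)*(-1/68)*(-82) = -2906 + 41/68 = -197567/68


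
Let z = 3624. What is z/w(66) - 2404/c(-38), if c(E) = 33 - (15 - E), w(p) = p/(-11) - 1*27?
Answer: 571/55 ≈ 10.382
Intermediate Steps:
w(p) = -27 - p/11 (w(p) = p*(-1/11) - 27 = -p/11 - 27 = -27 - p/11)
c(E) = 18 + E (c(E) = 33 + (-15 + E) = 18 + E)
z/w(66) - 2404/c(-38) = 3624/(-27 - 1/11*66) - 2404/(18 - 38) = 3624/(-27 - 6) - 2404/(-20) = 3624/(-33) - 2404*(-1/20) = 3624*(-1/33) + 601/5 = -1208/11 + 601/5 = 571/55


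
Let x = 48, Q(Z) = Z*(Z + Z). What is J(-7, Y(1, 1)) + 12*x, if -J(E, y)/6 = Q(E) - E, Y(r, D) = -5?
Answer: -54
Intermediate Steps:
Q(Z) = 2*Z**2 (Q(Z) = Z*(2*Z) = 2*Z**2)
J(E, y) = -12*E**2 + 6*E (J(E, y) = -6*(2*E**2 - E) = -6*(-E + 2*E**2) = -12*E**2 + 6*E)
J(-7, Y(1, 1)) + 12*x = 6*(-7)*(1 - 2*(-7)) + 12*48 = 6*(-7)*(1 + 14) + 576 = 6*(-7)*15 + 576 = -630 + 576 = -54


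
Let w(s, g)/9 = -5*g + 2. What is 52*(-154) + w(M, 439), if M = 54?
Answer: -27745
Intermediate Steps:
w(s, g) = 18 - 45*g (w(s, g) = 9*(-5*g + 2) = 9*(2 - 5*g) = 18 - 45*g)
52*(-154) + w(M, 439) = 52*(-154) + (18 - 45*439) = -8008 + (18 - 19755) = -8008 - 19737 = -27745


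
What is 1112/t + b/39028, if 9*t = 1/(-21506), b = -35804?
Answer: -2100019101287/9757 ≈ -2.1523e+8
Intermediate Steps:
t = -1/193554 (t = (⅑)/(-21506) = (⅑)*(-1/21506) = -1/193554 ≈ -5.1665e-6)
1112/t + b/39028 = 1112/(-1/193554) - 35804/39028 = 1112*(-193554) - 35804*1/39028 = -215232048 - 8951/9757 = -2100019101287/9757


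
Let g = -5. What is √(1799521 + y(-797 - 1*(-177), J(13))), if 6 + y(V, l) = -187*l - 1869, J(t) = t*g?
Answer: 3*√201089 ≈ 1345.3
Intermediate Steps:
J(t) = -5*t (J(t) = t*(-5) = -5*t)
y(V, l) = -1875 - 187*l (y(V, l) = -6 + (-187*l - 1869) = -6 + (-1869 - 187*l) = -1875 - 187*l)
√(1799521 + y(-797 - 1*(-177), J(13))) = √(1799521 + (-1875 - (-935)*13)) = √(1799521 + (-1875 - 187*(-65))) = √(1799521 + (-1875 + 12155)) = √(1799521 + 10280) = √1809801 = 3*√201089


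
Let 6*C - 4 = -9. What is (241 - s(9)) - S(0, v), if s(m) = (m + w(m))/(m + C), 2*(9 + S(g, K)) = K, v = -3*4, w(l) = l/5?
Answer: 62396/245 ≈ 254.68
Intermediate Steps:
C = -⅚ (C = ⅔ + (⅙)*(-9) = ⅔ - 3/2 = -⅚ ≈ -0.83333)
w(l) = l/5 (w(l) = l*(⅕) = l/5)
v = -12
S(g, K) = -9 + K/2
s(m) = 6*m/(5*(-⅚ + m)) (s(m) = (m + m/5)/(m - ⅚) = (6*m/5)/(-⅚ + m) = 6*m/(5*(-⅚ + m)))
(241 - s(9)) - S(0, v) = (241 - 36*9/(5*(-5 + 6*9))) - (-9 + (½)*(-12)) = (241 - 36*9/(5*(-5 + 54))) - (-9 - 6) = (241 - 36*9/(5*49)) - 1*(-15) = (241 - 36*9/(5*49)) + 15 = (241 - 1*324/245) + 15 = (241 - 324/245) + 15 = 58721/245 + 15 = 62396/245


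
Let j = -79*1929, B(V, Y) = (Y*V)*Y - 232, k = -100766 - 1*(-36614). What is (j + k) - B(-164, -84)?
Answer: 940873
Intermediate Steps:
k = -64152 (k = -100766 + 36614 = -64152)
B(V, Y) = -232 + V*Y**2 (B(V, Y) = (V*Y)*Y - 232 = V*Y**2 - 232 = -232 + V*Y**2)
j = -152391
(j + k) - B(-164, -84) = (-152391 - 64152) - (-232 - 164*(-84)**2) = -216543 - (-232 - 164*7056) = -216543 - (-232 - 1157184) = -216543 - 1*(-1157416) = -216543 + 1157416 = 940873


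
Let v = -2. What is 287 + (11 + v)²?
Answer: 368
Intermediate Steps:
287 + (11 + v)² = 287 + (11 - 2)² = 287 + 9² = 287 + 81 = 368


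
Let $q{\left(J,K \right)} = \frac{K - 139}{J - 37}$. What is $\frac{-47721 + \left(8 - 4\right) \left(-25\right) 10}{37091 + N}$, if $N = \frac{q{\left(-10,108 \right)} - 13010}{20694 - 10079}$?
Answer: $- \frac{24307150505}{18504273916} \approx -1.3136$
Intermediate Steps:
$q{\left(J,K \right)} = \frac{-139 + K}{-37 + J}$
$N = - \frac{611439}{498905}$ ($N = \frac{\frac{-139 + 108}{-37 - 10} - 13010}{20694 - 10079} = \frac{\frac{1}{-47} \left(-31\right) - 13010}{10615} = \left(\left(- \frac{1}{47}\right) \left(-31\right) - 13010\right) \frac{1}{10615} = \left(\frac{31}{47} - 13010\right) \frac{1}{10615} = \left(- \frac{611439}{47}\right) \frac{1}{10615} = - \frac{611439}{498905} \approx -1.2256$)
$\frac{-47721 + \left(8 - 4\right) \left(-25\right) 10}{37091 + N} = \frac{-47721 + \left(8 - 4\right) \left(-25\right) 10}{37091 - \frac{611439}{498905}} = \frac{-47721 + 4 \left(-25\right) 10}{\frac{18504273916}{498905}} = \left(-47721 - 1000\right) \frac{498905}{18504273916} = \left(-48721\right) \frac{498905}{18504273916} = - \frac{24307150505}{18504273916}$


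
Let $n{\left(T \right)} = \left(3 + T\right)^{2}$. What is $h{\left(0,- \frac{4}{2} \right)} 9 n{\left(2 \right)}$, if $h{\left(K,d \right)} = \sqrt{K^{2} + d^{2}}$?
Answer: $450$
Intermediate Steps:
$h{\left(0,- \frac{4}{2} \right)} 9 n{\left(2 \right)} = \sqrt{0^{2} + \left(- \frac{4}{2}\right)^{2}} \cdot 9 \left(3 + 2\right)^{2} = \sqrt{0 + \left(\left(-4\right) \frac{1}{2}\right)^{2}} \cdot 9 \cdot 5^{2} = \sqrt{0 + \left(-2\right)^{2}} \cdot 9 \cdot 25 = \sqrt{0 + 4} \cdot 9 \cdot 25 = \sqrt{4} \cdot 9 \cdot 25 = 2 \cdot 9 \cdot 25 = 18 \cdot 25 = 450$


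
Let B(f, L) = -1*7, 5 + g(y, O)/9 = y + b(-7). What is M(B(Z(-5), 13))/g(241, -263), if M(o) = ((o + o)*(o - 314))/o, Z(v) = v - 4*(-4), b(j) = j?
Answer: -214/687 ≈ -0.31150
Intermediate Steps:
Z(v) = 16 + v (Z(v) = v + 16 = 16 + v)
g(y, O) = -108 + 9*y (g(y, O) = -45 + 9*(y - 7) = -45 + 9*(-7 + y) = -45 + (-63 + 9*y) = -108 + 9*y)
B(f, L) = -7
M(o) = -628 + 2*o (M(o) = ((2*o)*(-314 + o))/o = (2*o*(-314 + o))/o = -628 + 2*o)
M(B(Z(-5), 13))/g(241, -263) = (-628 + 2*(-7))/(-108 + 9*241) = (-628 - 14)/(-108 + 2169) = -642/2061 = -642*1/2061 = -214/687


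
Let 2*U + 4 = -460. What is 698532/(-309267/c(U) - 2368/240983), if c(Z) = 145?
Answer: -24408478858620/74528432821 ≈ -327.51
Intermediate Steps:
U = -232 (U = -2 + (½)*(-460) = -2 - 230 = -232)
698532/(-309267/c(U) - 2368/240983) = 698532/(-309267/145 - 2368/240983) = 698532/(-74528432821/34942535) = 698532*(-34942535/74528432821) = -24408478858620/74528432821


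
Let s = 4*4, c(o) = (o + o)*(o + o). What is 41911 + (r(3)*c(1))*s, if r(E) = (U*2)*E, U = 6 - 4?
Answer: 42679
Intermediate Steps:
U = 2
c(o) = 4*o**2 (c(o) = (2*o)*(2*o) = 4*o**2)
s = 16
r(E) = 4*E (r(E) = (2*2)*E = 4*E)
41911 + (r(3)*c(1))*s = 41911 + ((4*3)*(4*1**2))*16 = 41911 + (12*(4*1))*16 = 41911 + (12*4)*16 = 41911 + 48*16 = 41911 + 768 = 42679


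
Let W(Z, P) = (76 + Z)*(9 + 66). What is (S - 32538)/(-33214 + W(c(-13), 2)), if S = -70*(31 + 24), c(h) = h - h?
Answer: 18194/13757 ≈ 1.3225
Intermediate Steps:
c(h) = 0
W(Z, P) = 5700 + 75*Z (W(Z, P) = (76 + Z)*75 = 5700 + 75*Z)
S = -3850 (S = -70*55 = -3850)
(S - 32538)/(-33214 + W(c(-13), 2)) = (-3850 - 32538)/(-33214 + (5700 + 75*0)) = -36388/(-33214 + (5700 + 0)) = -36388/(-33214 + 5700) = -36388/(-27514) = -36388*(-1/27514) = 18194/13757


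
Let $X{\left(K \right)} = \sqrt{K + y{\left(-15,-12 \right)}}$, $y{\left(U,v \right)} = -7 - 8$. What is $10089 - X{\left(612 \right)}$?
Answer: $10089 - \sqrt{597} \approx 10065.0$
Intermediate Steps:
$y{\left(U,v \right)} = -15$
$X{\left(K \right)} = \sqrt{-15 + K}$ ($X{\left(K \right)} = \sqrt{K - 15} = \sqrt{-15 + K}$)
$10089 - X{\left(612 \right)} = 10089 - \sqrt{-15 + 612} = 10089 - \sqrt{597}$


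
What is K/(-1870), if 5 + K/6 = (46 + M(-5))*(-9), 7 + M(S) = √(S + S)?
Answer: 1068/935 + 27*I*√10/935 ≈ 1.1422 + 0.091317*I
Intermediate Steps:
M(S) = -7 + √2*√S (M(S) = -7 + √(S + S) = -7 + √(2*S) = -7 + √2*√S)
K = -2136 - 54*I*√10 (K = -30 + 6*((46 + (-7 + √2*√(-5)))*(-9)) = -30 + 6*((46 + (-7 + √2*(I*√5)))*(-9)) = -30 + 6*((46 + (-7 + I*√10))*(-9)) = -30 + 6*((39 + I*√10)*(-9)) = -30 + 6*(-351 - 9*I*√10) = -30 + (-2106 - 54*I*√10) = -2136 - 54*I*√10 ≈ -2136.0 - 170.76*I)
K/(-1870) = (-2136 - 54*I*√10)/(-1870) = (-2136 - 54*I*√10)*(-1/1870) = 1068/935 + 27*I*√10/935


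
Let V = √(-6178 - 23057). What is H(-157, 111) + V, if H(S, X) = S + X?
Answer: -46 + I*√29235 ≈ -46.0 + 170.98*I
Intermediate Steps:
V = I*√29235 (V = √(-29235) = I*√29235 ≈ 170.98*I)
H(-157, 111) + V = (-157 + 111) + I*√29235 = -46 + I*√29235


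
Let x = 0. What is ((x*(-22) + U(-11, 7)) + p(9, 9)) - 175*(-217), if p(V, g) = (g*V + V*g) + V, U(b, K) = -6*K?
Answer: 38104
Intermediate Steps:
p(V, g) = V + 2*V*g (p(V, g) = (V*g + V*g) + V = 2*V*g + V = V + 2*V*g)
((x*(-22) + U(-11, 7)) + p(9, 9)) - 175*(-217) = ((0*(-22) - 6*7) + 9*(1 + 2*9)) - 175*(-217) = ((0 - 42) + 9*(1 + 18)) + 37975 = (-42 + 9*19) + 37975 = (-42 + 171) + 37975 = 129 + 37975 = 38104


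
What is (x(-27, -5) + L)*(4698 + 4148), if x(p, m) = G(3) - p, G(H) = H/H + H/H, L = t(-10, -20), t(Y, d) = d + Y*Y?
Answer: 964214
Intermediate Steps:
t(Y, d) = d + Y**2
L = 80 (L = -20 + (-10)**2 = -20 + 100 = 80)
G(H) = 2 (G(H) = 1 + 1 = 2)
x(p, m) = 2 - p
(x(-27, -5) + L)*(4698 + 4148) = ((2 - 1*(-27)) + 80)*(4698 + 4148) = ((2 + 27) + 80)*8846 = (29 + 80)*8846 = 109*8846 = 964214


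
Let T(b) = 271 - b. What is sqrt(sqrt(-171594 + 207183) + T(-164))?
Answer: sqrt(435 + sqrt(35589)) ≈ 24.973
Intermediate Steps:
sqrt(sqrt(-171594 + 207183) + T(-164)) = sqrt(sqrt(-171594 + 207183) + (271 - 1*(-164))) = sqrt(sqrt(35589) + (271 + 164)) = sqrt(sqrt(35589) + 435) = sqrt(435 + sqrt(35589))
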